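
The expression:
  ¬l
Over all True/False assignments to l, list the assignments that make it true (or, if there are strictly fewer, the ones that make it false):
is true only for:
  l=False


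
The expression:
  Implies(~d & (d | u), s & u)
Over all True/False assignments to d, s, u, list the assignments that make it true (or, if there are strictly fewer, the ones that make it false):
is false only for:
  d=False, s=False, u=True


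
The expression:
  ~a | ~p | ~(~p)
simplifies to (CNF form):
True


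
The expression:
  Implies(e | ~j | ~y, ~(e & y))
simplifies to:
~e | ~y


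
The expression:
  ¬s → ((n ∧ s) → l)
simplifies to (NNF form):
True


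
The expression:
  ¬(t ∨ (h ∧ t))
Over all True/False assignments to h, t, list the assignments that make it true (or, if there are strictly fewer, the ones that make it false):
is true only for:
  h=False, t=False;
  h=True, t=False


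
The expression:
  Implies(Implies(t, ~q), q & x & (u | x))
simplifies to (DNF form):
(q & t) | (q & x)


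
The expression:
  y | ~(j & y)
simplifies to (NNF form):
True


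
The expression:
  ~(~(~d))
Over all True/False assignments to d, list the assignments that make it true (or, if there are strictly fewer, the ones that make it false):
is true only for:
  d=False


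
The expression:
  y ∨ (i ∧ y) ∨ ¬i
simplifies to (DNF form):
y ∨ ¬i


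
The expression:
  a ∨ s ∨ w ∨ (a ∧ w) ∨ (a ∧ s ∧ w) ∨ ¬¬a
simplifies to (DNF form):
a ∨ s ∨ w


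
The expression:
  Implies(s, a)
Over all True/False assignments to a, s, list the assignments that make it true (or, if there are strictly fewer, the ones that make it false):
is false only for:
  a=False, s=True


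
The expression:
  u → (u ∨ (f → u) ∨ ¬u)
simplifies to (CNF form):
True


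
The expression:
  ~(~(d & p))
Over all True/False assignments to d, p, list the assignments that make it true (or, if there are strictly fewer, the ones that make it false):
is true only for:
  d=True, p=True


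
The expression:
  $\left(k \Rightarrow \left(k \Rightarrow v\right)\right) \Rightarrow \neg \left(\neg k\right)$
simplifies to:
$k$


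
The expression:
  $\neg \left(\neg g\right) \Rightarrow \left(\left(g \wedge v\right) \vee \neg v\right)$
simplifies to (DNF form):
$\text{True}$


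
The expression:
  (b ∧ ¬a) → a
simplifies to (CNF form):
a ∨ ¬b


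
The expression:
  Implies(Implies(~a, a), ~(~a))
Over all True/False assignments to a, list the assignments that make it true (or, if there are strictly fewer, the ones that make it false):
is always true.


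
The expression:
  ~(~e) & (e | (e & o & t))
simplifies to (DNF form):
e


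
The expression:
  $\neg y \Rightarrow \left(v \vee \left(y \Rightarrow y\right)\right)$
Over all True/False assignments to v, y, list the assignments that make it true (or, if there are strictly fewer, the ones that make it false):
is always true.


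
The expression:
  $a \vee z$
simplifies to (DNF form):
$a \vee z$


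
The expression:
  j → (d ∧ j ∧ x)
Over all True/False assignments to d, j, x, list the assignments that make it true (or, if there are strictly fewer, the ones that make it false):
is false only for:
  d=False, j=True, x=False;
  d=False, j=True, x=True;
  d=True, j=True, x=False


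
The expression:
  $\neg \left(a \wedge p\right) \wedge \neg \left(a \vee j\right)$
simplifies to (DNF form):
$\neg a \wedge \neg j$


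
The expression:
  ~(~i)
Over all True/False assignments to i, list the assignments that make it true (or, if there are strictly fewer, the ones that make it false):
is true only for:
  i=True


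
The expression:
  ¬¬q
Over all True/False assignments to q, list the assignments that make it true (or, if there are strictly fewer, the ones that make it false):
is true only for:
  q=True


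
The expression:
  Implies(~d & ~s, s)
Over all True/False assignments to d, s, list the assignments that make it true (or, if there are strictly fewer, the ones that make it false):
is false only for:
  d=False, s=False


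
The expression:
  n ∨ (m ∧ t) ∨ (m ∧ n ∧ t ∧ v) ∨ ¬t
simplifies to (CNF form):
m ∨ n ∨ ¬t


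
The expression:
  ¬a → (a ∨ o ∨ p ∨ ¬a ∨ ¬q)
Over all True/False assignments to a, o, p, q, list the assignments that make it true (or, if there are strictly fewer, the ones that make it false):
is always true.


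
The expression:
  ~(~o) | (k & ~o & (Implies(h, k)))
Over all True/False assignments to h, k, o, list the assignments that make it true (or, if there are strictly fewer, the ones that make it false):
is false only for:
  h=False, k=False, o=False;
  h=True, k=False, o=False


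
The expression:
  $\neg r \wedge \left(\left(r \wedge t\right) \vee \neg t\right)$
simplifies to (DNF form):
$\neg r \wedge \neg t$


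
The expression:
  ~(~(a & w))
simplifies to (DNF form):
a & w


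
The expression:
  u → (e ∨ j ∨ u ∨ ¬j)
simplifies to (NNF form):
True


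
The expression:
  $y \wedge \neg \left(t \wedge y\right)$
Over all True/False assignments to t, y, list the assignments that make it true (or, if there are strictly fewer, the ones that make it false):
is true only for:
  t=False, y=True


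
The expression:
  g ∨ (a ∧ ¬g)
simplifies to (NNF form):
a ∨ g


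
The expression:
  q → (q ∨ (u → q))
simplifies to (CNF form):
True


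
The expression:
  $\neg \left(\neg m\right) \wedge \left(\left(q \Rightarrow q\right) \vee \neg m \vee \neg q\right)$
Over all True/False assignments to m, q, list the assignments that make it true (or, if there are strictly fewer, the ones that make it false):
is true only for:
  m=True, q=False;
  m=True, q=True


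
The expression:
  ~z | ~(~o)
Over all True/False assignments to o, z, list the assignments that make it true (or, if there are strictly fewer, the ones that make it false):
is false only for:
  o=False, z=True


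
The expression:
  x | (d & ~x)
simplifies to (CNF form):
d | x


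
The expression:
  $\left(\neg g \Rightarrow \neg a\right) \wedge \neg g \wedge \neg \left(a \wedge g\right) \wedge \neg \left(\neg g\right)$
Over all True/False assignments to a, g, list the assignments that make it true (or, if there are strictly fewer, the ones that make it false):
is never true.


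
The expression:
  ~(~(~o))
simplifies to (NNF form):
~o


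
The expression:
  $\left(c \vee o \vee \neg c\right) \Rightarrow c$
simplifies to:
$c$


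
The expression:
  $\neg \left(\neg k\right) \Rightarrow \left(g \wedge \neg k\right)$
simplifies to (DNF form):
$\neg k$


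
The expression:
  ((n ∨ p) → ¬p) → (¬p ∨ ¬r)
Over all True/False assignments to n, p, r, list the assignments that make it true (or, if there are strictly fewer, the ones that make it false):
is always true.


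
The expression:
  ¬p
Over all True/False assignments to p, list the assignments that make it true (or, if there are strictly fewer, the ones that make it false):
is true only for:
  p=False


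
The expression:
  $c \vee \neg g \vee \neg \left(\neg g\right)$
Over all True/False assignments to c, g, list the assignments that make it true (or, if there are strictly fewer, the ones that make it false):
is always true.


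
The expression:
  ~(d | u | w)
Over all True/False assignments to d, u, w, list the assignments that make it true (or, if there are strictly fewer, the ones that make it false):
is true only for:
  d=False, u=False, w=False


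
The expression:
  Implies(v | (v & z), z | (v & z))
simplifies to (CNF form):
z | ~v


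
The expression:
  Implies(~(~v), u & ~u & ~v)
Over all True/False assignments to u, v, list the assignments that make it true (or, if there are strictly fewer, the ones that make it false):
is true only for:
  u=False, v=False;
  u=True, v=False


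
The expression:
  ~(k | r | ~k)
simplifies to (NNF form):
False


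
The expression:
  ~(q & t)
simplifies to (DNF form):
~q | ~t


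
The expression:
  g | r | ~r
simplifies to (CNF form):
True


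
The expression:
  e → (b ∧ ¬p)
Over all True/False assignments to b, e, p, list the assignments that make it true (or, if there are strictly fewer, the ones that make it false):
is false only for:
  b=False, e=True, p=False;
  b=False, e=True, p=True;
  b=True, e=True, p=True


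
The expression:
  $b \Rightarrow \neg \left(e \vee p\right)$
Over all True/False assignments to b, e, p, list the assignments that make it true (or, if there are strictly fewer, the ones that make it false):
is false only for:
  b=True, e=False, p=True;
  b=True, e=True, p=False;
  b=True, e=True, p=True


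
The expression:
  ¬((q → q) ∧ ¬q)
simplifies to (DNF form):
q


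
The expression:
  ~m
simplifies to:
~m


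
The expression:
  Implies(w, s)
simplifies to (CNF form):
s | ~w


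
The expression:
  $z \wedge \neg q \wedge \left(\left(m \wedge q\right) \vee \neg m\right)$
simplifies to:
$z \wedge \neg m \wedge \neg q$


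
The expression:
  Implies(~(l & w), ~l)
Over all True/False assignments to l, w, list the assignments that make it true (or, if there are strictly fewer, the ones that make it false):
is false only for:
  l=True, w=False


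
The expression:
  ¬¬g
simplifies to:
g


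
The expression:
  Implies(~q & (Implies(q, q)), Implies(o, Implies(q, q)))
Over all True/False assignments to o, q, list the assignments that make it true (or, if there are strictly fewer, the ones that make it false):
is always true.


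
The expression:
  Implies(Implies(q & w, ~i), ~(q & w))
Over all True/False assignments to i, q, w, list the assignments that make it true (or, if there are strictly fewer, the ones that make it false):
is false only for:
  i=False, q=True, w=True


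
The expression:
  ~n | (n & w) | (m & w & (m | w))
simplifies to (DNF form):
w | ~n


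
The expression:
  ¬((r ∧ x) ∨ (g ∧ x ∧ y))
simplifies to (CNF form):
(¬r ∨ ¬x) ∧ (¬g ∨ ¬x ∨ ¬y)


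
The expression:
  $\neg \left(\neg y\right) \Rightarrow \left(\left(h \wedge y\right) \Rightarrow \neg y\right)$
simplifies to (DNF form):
$\neg h \vee \neg y$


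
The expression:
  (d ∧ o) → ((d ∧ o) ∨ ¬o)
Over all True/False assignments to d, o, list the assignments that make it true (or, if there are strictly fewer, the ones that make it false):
is always true.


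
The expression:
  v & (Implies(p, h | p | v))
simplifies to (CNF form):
v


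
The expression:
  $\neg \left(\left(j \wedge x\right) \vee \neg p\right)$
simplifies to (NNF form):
$p \wedge \left(\neg j \vee \neg x\right)$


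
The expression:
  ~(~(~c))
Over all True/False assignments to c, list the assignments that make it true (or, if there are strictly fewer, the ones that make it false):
is true only for:
  c=False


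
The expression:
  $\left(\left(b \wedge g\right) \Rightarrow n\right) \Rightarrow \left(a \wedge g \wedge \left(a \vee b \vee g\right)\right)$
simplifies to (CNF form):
$g \wedge \left(a \vee b\right) \wedge \left(a \vee \neg n\right)$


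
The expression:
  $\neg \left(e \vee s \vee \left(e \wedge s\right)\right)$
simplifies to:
$\neg e \wedge \neg s$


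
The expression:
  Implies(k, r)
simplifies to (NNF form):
r | ~k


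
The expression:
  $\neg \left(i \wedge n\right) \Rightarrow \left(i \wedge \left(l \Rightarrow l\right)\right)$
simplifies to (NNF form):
$i$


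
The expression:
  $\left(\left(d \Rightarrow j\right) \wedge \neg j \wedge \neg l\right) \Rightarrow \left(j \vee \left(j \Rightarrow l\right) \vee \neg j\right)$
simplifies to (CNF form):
$\text{True}$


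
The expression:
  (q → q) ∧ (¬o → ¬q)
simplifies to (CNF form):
o ∨ ¬q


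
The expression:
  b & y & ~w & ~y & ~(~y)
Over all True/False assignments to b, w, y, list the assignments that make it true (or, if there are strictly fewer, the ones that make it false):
is never true.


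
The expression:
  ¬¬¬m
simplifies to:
¬m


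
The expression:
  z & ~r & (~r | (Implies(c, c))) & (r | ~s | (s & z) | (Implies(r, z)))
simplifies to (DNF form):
z & ~r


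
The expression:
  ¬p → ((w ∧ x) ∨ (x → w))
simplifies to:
p ∨ w ∨ ¬x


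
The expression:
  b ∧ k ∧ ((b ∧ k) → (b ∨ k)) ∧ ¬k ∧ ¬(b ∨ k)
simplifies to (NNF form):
False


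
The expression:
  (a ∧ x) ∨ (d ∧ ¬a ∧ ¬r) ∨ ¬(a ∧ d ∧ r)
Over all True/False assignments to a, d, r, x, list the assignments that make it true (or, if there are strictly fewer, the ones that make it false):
is false only for:
  a=True, d=True, r=True, x=False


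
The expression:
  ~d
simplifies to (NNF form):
~d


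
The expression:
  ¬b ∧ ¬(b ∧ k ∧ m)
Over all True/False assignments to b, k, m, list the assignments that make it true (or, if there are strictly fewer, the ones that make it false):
is true only for:
  b=False, k=False, m=False;
  b=False, k=False, m=True;
  b=False, k=True, m=False;
  b=False, k=True, m=True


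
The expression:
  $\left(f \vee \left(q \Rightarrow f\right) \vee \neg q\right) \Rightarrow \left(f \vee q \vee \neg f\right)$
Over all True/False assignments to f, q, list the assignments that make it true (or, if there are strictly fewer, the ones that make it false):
is always true.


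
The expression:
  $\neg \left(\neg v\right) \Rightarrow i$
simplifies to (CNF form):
$i \vee \neg v$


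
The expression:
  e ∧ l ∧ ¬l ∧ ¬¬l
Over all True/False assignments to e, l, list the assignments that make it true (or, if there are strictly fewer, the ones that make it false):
is never true.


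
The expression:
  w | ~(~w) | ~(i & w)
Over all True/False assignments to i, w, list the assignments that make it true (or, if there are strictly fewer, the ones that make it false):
is always true.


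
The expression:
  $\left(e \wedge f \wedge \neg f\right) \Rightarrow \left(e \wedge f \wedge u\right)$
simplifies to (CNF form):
$\text{True}$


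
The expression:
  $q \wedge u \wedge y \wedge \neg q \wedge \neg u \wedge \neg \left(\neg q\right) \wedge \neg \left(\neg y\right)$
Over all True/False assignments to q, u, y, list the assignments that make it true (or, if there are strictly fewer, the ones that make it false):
is never true.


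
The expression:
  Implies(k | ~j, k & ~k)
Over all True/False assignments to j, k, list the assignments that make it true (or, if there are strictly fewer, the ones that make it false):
is true only for:
  j=True, k=False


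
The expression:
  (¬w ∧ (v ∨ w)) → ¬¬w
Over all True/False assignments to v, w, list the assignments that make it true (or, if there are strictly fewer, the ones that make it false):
is false only for:
  v=True, w=False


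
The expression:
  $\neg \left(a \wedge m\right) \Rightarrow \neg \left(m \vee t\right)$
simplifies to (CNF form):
$\left(a \vee \neg m\right) \wedge \left(m \vee \neg t\right)$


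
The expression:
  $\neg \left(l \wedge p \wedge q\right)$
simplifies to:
$\neg l \vee \neg p \vee \neg q$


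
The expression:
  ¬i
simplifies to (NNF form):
¬i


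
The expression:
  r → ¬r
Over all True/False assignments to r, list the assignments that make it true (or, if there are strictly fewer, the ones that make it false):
is true only for:
  r=False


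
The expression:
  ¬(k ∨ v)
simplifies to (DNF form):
¬k ∧ ¬v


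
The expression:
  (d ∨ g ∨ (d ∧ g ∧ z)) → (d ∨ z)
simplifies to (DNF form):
d ∨ z ∨ ¬g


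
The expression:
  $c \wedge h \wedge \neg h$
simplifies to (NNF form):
$\text{False}$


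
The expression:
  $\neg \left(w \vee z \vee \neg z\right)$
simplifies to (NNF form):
$\text{False}$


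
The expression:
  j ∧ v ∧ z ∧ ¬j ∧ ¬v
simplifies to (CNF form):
False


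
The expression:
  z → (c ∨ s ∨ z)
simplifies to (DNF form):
True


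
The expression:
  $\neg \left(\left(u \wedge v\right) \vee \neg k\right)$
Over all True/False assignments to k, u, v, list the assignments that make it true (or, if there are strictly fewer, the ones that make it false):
is true only for:
  k=True, u=False, v=False;
  k=True, u=False, v=True;
  k=True, u=True, v=False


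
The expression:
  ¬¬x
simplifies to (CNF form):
x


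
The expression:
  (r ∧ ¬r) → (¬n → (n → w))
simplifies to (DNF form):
True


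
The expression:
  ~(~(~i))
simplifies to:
~i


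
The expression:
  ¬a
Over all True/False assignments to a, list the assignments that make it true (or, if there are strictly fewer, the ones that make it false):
is true only for:
  a=False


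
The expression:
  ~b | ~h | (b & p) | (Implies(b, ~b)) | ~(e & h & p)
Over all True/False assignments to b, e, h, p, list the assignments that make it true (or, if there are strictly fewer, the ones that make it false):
is always true.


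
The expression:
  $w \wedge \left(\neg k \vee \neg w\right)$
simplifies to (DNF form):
$w \wedge \neg k$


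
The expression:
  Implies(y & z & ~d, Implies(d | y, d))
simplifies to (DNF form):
d | ~y | ~z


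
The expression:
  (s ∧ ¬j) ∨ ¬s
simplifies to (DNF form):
¬j ∨ ¬s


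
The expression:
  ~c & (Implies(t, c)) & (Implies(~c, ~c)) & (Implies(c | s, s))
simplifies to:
~c & ~t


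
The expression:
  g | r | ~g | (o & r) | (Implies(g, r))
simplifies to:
True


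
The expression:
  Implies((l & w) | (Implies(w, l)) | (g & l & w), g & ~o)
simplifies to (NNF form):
(g & ~o) | (w & ~l)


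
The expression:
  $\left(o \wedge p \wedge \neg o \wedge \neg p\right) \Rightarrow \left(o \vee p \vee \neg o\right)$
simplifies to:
$\text{True}$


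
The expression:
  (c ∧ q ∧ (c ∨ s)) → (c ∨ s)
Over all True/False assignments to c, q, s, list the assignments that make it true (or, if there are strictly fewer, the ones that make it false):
is always true.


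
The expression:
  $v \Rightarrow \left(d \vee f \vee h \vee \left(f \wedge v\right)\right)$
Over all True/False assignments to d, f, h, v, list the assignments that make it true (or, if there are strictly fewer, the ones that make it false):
is false only for:
  d=False, f=False, h=False, v=True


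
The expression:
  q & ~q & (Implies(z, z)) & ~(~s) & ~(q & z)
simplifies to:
False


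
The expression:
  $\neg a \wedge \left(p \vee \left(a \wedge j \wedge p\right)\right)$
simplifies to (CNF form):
$p \wedge \neg a$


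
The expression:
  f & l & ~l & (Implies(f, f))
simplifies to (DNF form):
False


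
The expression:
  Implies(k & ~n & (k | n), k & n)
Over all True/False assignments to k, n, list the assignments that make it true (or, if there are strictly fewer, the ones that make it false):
is false only for:
  k=True, n=False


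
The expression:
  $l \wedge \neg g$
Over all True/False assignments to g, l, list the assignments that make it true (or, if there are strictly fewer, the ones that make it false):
is true only for:
  g=False, l=True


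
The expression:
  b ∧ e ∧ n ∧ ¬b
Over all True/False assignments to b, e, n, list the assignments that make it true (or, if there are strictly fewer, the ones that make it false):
is never true.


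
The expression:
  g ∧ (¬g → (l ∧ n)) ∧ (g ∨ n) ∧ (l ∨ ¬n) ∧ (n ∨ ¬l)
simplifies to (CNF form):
g ∧ (l ∨ ¬n) ∧ (n ∨ ¬l)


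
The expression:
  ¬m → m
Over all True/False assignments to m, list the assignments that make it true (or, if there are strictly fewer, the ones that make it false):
is true only for:
  m=True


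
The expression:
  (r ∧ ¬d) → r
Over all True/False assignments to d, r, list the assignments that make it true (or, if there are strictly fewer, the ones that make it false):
is always true.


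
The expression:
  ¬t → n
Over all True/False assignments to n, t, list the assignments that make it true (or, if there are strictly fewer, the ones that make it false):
is false only for:
  n=False, t=False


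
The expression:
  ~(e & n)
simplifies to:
~e | ~n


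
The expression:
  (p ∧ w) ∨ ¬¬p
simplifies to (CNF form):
p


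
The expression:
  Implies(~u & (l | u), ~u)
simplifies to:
True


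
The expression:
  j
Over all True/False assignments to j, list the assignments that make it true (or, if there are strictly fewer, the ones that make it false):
is true only for:
  j=True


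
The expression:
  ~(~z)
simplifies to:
z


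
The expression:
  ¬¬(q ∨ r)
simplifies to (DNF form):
q ∨ r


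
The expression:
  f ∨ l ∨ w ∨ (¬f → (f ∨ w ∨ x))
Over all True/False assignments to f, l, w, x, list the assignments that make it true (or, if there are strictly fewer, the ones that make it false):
is false only for:
  f=False, l=False, w=False, x=False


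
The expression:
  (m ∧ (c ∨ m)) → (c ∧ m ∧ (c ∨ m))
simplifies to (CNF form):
c ∨ ¬m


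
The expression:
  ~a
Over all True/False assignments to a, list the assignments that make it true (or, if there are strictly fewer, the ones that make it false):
is true only for:
  a=False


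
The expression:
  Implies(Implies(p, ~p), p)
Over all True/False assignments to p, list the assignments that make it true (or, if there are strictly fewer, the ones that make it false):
is true only for:
  p=True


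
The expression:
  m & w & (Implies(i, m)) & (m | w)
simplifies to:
m & w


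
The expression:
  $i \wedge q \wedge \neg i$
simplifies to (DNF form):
$\text{False}$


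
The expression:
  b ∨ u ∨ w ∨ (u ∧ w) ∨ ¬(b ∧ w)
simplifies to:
True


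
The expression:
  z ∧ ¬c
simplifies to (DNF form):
z ∧ ¬c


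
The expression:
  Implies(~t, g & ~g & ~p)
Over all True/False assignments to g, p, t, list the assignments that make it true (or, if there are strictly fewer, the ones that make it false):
is true only for:
  g=False, p=False, t=True;
  g=False, p=True, t=True;
  g=True, p=False, t=True;
  g=True, p=True, t=True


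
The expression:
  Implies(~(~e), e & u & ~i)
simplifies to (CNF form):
(u | ~e) & (~e | ~i)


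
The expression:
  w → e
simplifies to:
e ∨ ¬w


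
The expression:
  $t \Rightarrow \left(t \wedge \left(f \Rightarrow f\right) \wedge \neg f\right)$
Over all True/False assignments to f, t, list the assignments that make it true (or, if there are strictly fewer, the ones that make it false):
is false only for:
  f=True, t=True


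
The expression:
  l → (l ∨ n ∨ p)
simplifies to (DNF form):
True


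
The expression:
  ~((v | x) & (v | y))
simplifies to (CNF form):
~v & (~x | ~y)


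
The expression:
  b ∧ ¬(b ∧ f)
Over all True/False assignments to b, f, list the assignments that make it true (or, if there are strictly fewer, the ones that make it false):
is true only for:
  b=True, f=False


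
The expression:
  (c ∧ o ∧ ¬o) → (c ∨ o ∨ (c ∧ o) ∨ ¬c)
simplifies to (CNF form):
True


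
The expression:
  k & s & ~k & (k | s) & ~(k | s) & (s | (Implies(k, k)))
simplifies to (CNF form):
False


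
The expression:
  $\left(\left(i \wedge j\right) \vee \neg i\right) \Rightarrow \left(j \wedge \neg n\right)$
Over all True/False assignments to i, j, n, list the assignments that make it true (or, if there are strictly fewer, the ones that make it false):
is true only for:
  i=False, j=True, n=False;
  i=True, j=False, n=False;
  i=True, j=False, n=True;
  i=True, j=True, n=False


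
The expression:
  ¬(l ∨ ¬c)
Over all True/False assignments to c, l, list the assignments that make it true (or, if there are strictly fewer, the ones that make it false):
is true only for:
  c=True, l=False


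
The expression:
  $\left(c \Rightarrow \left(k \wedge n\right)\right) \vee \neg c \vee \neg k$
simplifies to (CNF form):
$n \vee \neg c \vee \neg k$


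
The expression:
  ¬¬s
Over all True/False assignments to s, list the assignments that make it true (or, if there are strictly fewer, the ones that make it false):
is true only for:
  s=True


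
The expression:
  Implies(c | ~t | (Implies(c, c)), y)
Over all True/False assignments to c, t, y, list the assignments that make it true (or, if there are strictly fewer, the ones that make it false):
is true only for:
  c=False, t=False, y=True;
  c=False, t=True, y=True;
  c=True, t=False, y=True;
  c=True, t=True, y=True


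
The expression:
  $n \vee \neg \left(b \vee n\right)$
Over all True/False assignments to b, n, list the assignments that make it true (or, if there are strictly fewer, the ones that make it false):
is false only for:
  b=True, n=False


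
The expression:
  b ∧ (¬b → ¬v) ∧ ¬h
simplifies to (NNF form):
b ∧ ¬h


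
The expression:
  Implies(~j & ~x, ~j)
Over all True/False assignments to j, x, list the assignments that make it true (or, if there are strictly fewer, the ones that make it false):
is always true.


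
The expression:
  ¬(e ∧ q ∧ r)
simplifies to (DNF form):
¬e ∨ ¬q ∨ ¬r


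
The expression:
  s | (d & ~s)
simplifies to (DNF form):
d | s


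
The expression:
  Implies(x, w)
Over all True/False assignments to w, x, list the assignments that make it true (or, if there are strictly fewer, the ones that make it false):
is false only for:
  w=False, x=True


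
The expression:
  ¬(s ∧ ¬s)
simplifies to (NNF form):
True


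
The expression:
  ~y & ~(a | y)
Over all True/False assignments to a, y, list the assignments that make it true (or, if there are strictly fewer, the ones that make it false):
is true only for:
  a=False, y=False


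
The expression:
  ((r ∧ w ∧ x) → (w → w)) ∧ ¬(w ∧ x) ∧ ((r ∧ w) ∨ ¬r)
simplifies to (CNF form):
(w ∨ ¬r) ∧ (¬w ∨ ¬x)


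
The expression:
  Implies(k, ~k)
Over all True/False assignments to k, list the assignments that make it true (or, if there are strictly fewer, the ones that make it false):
is true only for:
  k=False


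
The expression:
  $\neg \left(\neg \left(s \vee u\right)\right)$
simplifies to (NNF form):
$s \vee u$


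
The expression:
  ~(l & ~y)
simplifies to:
y | ~l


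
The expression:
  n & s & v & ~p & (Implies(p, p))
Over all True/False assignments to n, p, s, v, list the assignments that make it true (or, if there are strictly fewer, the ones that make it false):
is true only for:
  n=True, p=False, s=True, v=True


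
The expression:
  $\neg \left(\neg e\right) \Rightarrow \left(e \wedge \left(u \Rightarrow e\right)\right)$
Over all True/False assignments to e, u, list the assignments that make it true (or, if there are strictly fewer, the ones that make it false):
is always true.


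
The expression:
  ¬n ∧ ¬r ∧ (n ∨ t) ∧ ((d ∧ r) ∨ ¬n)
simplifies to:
t ∧ ¬n ∧ ¬r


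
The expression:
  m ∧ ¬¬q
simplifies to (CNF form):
m ∧ q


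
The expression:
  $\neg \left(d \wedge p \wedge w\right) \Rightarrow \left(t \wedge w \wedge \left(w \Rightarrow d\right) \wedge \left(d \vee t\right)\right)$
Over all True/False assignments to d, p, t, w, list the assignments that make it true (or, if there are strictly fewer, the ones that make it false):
is true only for:
  d=True, p=False, t=True, w=True;
  d=True, p=True, t=False, w=True;
  d=True, p=True, t=True, w=True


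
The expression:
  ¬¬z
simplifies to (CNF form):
z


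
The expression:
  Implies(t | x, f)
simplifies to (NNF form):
f | (~t & ~x)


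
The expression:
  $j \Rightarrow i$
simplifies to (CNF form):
$i \vee \neg j$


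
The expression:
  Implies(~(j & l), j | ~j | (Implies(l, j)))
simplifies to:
True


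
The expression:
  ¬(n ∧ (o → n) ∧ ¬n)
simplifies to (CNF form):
True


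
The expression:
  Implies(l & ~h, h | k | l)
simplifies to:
True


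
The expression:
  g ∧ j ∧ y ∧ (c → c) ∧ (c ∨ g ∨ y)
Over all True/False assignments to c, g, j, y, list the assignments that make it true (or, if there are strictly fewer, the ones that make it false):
is true only for:
  c=False, g=True, j=True, y=True;
  c=True, g=True, j=True, y=True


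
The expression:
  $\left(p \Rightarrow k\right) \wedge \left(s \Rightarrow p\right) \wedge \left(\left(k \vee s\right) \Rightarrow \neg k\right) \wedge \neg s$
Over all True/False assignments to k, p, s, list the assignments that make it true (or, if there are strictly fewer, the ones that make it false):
is true only for:
  k=False, p=False, s=False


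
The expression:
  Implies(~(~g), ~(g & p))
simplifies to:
~g | ~p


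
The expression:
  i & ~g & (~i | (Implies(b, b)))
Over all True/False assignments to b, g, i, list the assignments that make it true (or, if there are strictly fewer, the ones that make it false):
is true only for:
  b=False, g=False, i=True;
  b=True, g=False, i=True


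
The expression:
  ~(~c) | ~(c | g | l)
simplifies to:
c | (~g & ~l)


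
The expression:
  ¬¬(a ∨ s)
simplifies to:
a ∨ s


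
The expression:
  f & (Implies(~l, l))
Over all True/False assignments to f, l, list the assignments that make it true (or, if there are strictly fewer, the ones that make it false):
is true only for:
  f=True, l=True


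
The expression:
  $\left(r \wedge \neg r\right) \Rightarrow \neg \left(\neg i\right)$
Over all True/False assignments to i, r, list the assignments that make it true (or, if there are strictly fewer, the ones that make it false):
is always true.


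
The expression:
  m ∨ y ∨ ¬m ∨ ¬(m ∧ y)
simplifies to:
True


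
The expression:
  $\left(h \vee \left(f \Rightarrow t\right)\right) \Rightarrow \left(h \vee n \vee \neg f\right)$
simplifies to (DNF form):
$h \vee n \vee \neg f \vee \neg t$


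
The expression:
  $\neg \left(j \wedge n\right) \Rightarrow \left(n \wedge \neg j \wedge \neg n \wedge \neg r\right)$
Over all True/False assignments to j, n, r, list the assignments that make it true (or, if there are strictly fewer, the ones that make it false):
is true only for:
  j=True, n=True, r=False;
  j=True, n=True, r=True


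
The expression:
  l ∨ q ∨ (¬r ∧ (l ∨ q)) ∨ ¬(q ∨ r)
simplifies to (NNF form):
l ∨ q ∨ ¬r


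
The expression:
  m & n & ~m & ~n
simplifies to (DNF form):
False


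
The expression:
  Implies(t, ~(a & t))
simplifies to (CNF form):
~a | ~t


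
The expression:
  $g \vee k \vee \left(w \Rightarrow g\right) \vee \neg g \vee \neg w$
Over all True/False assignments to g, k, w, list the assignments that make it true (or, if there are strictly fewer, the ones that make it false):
is always true.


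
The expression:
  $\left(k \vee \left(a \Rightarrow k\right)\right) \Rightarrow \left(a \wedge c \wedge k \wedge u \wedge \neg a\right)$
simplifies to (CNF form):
$a \wedge \neg k$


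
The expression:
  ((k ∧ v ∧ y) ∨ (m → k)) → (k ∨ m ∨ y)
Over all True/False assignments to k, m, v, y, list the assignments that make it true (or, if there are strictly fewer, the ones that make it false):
is false only for:
  k=False, m=False, v=False, y=False;
  k=False, m=False, v=True, y=False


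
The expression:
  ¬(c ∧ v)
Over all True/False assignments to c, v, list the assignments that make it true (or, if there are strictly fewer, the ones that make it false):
is false only for:
  c=True, v=True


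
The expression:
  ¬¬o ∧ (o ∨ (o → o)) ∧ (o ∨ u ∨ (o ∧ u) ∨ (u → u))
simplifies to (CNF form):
o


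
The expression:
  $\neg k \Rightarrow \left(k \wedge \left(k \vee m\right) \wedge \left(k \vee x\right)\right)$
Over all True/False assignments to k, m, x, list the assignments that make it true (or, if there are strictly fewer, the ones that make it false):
is true only for:
  k=True, m=False, x=False;
  k=True, m=False, x=True;
  k=True, m=True, x=False;
  k=True, m=True, x=True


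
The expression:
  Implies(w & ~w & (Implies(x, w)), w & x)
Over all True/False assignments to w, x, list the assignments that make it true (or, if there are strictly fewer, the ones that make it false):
is always true.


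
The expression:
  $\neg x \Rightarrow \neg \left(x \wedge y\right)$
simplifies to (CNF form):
$\text{True}$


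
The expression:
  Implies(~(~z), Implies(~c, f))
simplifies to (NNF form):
c | f | ~z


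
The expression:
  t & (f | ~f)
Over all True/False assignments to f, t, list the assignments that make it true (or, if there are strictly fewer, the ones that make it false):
is true only for:
  f=False, t=True;
  f=True, t=True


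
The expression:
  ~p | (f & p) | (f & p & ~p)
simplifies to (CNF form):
f | ~p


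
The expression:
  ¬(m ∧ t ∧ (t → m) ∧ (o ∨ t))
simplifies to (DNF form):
¬m ∨ ¬t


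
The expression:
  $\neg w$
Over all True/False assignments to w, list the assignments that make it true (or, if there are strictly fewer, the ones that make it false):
is true only for:
  w=False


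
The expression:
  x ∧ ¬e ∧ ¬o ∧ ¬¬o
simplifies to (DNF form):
False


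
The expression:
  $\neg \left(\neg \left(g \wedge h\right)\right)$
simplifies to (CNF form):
$g \wedge h$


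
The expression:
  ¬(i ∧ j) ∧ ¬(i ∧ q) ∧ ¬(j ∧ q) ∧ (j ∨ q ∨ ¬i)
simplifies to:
¬i ∧ (¬j ∨ ¬q)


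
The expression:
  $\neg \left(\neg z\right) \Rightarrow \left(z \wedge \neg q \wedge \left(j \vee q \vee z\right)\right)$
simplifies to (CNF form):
$\neg q \vee \neg z$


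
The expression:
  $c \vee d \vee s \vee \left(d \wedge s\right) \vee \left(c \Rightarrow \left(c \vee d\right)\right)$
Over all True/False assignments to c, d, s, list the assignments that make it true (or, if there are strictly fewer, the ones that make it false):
is always true.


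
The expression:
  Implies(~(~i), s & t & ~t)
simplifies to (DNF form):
~i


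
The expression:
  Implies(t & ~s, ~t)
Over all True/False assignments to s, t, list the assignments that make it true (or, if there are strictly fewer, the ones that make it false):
is false only for:
  s=False, t=True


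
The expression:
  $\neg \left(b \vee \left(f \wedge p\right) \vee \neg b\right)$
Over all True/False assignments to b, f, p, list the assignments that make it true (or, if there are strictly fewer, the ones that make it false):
is never true.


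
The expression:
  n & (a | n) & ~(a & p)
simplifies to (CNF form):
n & (~a | ~p)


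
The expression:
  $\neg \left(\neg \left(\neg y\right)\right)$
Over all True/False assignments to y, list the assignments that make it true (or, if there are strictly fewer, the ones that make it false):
is true only for:
  y=False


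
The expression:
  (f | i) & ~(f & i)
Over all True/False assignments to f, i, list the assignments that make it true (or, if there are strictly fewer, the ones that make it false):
is true only for:
  f=False, i=True;
  f=True, i=False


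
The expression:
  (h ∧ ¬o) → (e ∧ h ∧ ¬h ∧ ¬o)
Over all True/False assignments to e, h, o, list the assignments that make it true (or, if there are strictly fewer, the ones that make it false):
is false only for:
  e=False, h=True, o=False;
  e=True, h=True, o=False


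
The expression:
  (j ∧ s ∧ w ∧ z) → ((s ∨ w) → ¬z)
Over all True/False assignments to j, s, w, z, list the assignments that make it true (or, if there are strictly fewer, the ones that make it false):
is false only for:
  j=True, s=True, w=True, z=True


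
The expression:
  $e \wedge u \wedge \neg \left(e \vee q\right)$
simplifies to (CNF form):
$\text{False}$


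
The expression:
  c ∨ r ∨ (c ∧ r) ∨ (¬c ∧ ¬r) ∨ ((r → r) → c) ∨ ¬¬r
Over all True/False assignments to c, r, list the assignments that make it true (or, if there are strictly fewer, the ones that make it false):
is always true.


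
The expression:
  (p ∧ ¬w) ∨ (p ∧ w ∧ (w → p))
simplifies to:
p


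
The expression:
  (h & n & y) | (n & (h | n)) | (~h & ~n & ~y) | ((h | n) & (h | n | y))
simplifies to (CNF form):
h | n | ~y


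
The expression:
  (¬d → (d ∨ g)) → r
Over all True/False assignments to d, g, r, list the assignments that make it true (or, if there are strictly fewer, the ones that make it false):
is false only for:
  d=False, g=True, r=False;
  d=True, g=False, r=False;
  d=True, g=True, r=False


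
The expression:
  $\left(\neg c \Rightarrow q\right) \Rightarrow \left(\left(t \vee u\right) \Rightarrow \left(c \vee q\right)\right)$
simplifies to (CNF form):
$\text{True}$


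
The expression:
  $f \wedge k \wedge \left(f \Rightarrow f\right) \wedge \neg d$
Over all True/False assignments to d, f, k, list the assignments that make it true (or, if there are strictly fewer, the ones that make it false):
is true only for:
  d=False, f=True, k=True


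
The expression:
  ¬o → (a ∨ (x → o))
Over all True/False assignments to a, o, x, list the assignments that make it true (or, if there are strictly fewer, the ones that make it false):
is false only for:
  a=False, o=False, x=True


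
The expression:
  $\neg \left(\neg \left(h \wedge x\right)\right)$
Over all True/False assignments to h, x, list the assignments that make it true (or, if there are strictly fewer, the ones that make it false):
is true only for:
  h=True, x=True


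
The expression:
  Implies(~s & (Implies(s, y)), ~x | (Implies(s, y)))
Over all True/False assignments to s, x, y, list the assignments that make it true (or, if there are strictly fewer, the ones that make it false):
is always true.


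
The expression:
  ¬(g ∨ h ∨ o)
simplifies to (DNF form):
¬g ∧ ¬h ∧ ¬o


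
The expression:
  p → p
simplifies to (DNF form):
True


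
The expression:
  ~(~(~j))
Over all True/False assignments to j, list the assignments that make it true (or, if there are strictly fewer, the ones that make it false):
is true only for:
  j=False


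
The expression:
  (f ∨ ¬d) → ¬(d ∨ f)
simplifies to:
¬f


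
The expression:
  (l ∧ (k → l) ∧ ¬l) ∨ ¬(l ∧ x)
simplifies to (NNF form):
¬l ∨ ¬x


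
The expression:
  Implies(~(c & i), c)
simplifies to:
c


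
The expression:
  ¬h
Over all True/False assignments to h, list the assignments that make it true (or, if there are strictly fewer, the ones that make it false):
is true only for:
  h=False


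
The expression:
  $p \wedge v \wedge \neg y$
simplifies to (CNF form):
$p \wedge v \wedge \neg y$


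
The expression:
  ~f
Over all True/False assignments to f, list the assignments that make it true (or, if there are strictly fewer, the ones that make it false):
is true only for:
  f=False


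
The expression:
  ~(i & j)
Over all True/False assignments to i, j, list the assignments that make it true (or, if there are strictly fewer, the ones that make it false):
is false only for:
  i=True, j=True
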